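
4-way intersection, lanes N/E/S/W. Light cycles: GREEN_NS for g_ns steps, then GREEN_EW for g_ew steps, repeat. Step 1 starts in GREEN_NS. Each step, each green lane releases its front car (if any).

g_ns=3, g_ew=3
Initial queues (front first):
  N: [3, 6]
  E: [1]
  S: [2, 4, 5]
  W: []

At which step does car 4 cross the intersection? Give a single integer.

Step 1 [NS]: N:car3-GO,E:wait,S:car2-GO,W:wait | queues: N=1 E=1 S=2 W=0
Step 2 [NS]: N:car6-GO,E:wait,S:car4-GO,W:wait | queues: N=0 E=1 S=1 W=0
Step 3 [NS]: N:empty,E:wait,S:car5-GO,W:wait | queues: N=0 E=1 S=0 W=0
Step 4 [EW]: N:wait,E:car1-GO,S:wait,W:empty | queues: N=0 E=0 S=0 W=0
Car 4 crosses at step 2

2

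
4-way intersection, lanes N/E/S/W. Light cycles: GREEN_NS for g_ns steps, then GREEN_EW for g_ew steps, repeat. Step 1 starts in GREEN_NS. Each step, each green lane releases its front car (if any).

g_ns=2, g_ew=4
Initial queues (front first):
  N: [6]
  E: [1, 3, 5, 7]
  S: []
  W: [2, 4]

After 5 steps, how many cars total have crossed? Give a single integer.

Answer: 6

Derivation:
Step 1 [NS]: N:car6-GO,E:wait,S:empty,W:wait | queues: N=0 E=4 S=0 W=2
Step 2 [NS]: N:empty,E:wait,S:empty,W:wait | queues: N=0 E=4 S=0 W=2
Step 3 [EW]: N:wait,E:car1-GO,S:wait,W:car2-GO | queues: N=0 E=3 S=0 W=1
Step 4 [EW]: N:wait,E:car3-GO,S:wait,W:car4-GO | queues: N=0 E=2 S=0 W=0
Step 5 [EW]: N:wait,E:car5-GO,S:wait,W:empty | queues: N=0 E=1 S=0 W=0
Cars crossed by step 5: 6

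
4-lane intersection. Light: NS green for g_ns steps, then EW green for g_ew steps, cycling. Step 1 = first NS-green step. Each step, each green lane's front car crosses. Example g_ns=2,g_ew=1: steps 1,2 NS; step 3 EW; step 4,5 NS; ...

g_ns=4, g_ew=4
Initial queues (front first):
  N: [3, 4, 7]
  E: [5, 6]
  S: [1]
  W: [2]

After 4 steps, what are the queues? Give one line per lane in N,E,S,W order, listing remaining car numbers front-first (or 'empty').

Step 1 [NS]: N:car3-GO,E:wait,S:car1-GO,W:wait | queues: N=2 E=2 S=0 W=1
Step 2 [NS]: N:car4-GO,E:wait,S:empty,W:wait | queues: N=1 E=2 S=0 W=1
Step 3 [NS]: N:car7-GO,E:wait,S:empty,W:wait | queues: N=0 E=2 S=0 W=1
Step 4 [NS]: N:empty,E:wait,S:empty,W:wait | queues: N=0 E=2 S=0 W=1

N: empty
E: 5 6
S: empty
W: 2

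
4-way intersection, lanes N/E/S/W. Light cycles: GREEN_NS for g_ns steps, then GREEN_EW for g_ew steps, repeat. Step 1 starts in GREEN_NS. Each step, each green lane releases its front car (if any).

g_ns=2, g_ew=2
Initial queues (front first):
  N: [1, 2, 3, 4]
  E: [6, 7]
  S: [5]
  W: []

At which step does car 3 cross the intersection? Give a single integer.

Step 1 [NS]: N:car1-GO,E:wait,S:car5-GO,W:wait | queues: N=3 E=2 S=0 W=0
Step 2 [NS]: N:car2-GO,E:wait,S:empty,W:wait | queues: N=2 E=2 S=0 W=0
Step 3 [EW]: N:wait,E:car6-GO,S:wait,W:empty | queues: N=2 E=1 S=0 W=0
Step 4 [EW]: N:wait,E:car7-GO,S:wait,W:empty | queues: N=2 E=0 S=0 W=0
Step 5 [NS]: N:car3-GO,E:wait,S:empty,W:wait | queues: N=1 E=0 S=0 W=0
Step 6 [NS]: N:car4-GO,E:wait,S:empty,W:wait | queues: N=0 E=0 S=0 W=0
Car 3 crosses at step 5

5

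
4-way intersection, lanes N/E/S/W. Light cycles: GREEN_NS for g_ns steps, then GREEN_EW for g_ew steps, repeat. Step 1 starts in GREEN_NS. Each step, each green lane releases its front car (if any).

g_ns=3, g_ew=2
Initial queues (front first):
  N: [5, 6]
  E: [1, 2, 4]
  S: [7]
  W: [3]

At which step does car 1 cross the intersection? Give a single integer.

Step 1 [NS]: N:car5-GO,E:wait,S:car7-GO,W:wait | queues: N=1 E=3 S=0 W=1
Step 2 [NS]: N:car6-GO,E:wait,S:empty,W:wait | queues: N=0 E=3 S=0 W=1
Step 3 [NS]: N:empty,E:wait,S:empty,W:wait | queues: N=0 E=3 S=0 W=1
Step 4 [EW]: N:wait,E:car1-GO,S:wait,W:car3-GO | queues: N=0 E=2 S=0 W=0
Step 5 [EW]: N:wait,E:car2-GO,S:wait,W:empty | queues: N=0 E=1 S=0 W=0
Step 6 [NS]: N:empty,E:wait,S:empty,W:wait | queues: N=0 E=1 S=0 W=0
Step 7 [NS]: N:empty,E:wait,S:empty,W:wait | queues: N=0 E=1 S=0 W=0
Step 8 [NS]: N:empty,E:wait,S:empty,W:wait | queues: N=0 E=1 S=0 W=0
Step 9 [EW]: N:wait,E:car4-GO,S:wait,W:empty | queues: N=0 E=0 S=0 W=0
Car 1 crosses at step 4

4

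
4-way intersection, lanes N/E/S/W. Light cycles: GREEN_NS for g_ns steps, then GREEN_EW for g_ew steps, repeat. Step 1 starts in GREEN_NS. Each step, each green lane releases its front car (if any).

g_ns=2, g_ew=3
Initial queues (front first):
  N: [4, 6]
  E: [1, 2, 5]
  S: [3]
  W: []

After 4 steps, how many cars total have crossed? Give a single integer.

Step 1 [NS]: N:car4-GO,E:wait,S:car3-GO,W:wait | queues: N=1 E=3 S=0 W=0
Step 2 [NS]: N:car6-GO,E:wait,S:empty,W:wait | queues: N=0 E=3 S=0 W=0
Step 3 [EW]: N:wait,E:car1-GO,S:wait,W:empty | queues: N=0 E=2 S=0 W=0
Step 4 [EW]: N:wait,E:car2-GO,S:wait,W:empty | queues: N=0 E=1 S=0 W=0
Cars crossed by step 4: 5

Answer: 5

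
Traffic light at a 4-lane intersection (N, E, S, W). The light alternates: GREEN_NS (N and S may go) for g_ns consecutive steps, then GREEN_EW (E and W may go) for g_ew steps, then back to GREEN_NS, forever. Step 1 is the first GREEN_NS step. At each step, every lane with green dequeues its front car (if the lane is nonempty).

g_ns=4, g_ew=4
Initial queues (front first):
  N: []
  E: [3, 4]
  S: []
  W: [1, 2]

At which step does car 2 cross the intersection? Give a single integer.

Step 1 [NS]: N:empty,E:wait,S:empty,W:wait | queues: N=0 E=2 S=0 W=2
Step 2 [NS]: N:empty,E:wait,S:empty,W:wait | queues: N=0 E=2 S=0 W=2
Step 3 [NS]: N:empty,E:wait,S:empty,W:wait | queues: N=0 E=2 S=0 W=2
Step 4 [NS]: N:empty,E:wait,S:empty,W:wait | queues: N=0 E=2 S=0 W=2
Step 5 [EW]: N:wait,E:car3-GO,S:wait,W:car1-GO | queues: N=0 E=1 S=0 W=1
Step 6 [EW]: N:wait,E:car4-GO,S:wait,W:car2-GO | queues: N=0 E=0 S=0 W=0
Car 2 crosses at step 6

6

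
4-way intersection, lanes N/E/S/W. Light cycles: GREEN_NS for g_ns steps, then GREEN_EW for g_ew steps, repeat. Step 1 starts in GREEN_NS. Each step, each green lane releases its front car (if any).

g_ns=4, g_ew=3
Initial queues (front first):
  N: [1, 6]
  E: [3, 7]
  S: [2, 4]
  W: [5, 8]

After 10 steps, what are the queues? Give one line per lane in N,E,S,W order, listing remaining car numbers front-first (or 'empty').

Step 1 [NS]: N:car1-GO,E:wait,S:car2-GO,W:wait | queues: N=1 E=2 S=1 W=2
Step 2 [NS]: N:car6-GO,E:wait,S:car4-GO,W:wait | queues: N=0 E=2 S=0 W=2
Step 3 [NS]: N:empty,E:wait,S:empty,W:wait | queues: N=0 E=2 S=0 W=2
Step 4 [NS]: N:empty,E:wait,S:empty,W:wait | queues: N=0 E=2 S=0 W=2
Step 5 [EW]: N:wait,E:car3-GO,S:wait,W:car5-GO | queues: N=0 E=1 S=0 W=1
Step 6 [EW]: N:wait,E:car7-GO,S:wait,W:car8-GO | queues: N=0 E=0 S=0 W=0

N: empty
E: empty
S: empty
W: empty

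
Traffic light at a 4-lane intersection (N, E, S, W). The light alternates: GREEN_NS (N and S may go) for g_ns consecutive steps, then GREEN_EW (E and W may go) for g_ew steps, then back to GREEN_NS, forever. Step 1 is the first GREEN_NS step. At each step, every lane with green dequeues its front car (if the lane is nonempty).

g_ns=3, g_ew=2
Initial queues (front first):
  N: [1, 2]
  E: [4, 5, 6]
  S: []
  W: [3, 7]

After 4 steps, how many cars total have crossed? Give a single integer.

Step 1 [NS]: N:car1-GO,E:wait,S:empty,W:wait | queues: N=1 E=3 S=0 W=2
Step 2 [NS]: N:car2-GO,E:wait,S:empty,W:wait | queues: N=0 E=3 S=0 W=2
Step 3 [NS]: N:empty,E:wait,S:empty,W:wait | queues: N=0 E=3 S=0 W=2
Step 4 [EW]: N:wait,E:car4-GO,S:wait,W:car3-GO | queues: N=0 E=2 S=0 W=1
Cars crossed by step 4: 4

Answer: 4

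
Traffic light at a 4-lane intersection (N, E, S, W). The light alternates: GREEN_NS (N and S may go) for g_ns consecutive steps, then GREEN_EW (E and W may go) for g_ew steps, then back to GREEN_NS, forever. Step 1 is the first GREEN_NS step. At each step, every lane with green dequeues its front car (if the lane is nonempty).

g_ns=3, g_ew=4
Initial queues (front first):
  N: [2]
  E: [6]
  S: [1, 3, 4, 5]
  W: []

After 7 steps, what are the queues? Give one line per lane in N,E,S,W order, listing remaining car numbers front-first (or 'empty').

Step 1 [NS]: N:car2-GO,E:wait,S:car1-GO,W:wait | queues: N=0 E=1 S=3 W=0
Step 2 [NS]: N:empty,E:wait,S:car3-GO,W:wait | queues: N=0 E=1 S=2 W=0
Step 3 [NS]: N:empty,E:wait,S:car4-GO,W:wait | queues: N=0 E=1 S=1 W=0
Step 4 [EW]: N:wait,E:car6-GO,S:wait,W:empty | queues: N=0 E=0 S=1 W=0
Step 5 [EW]: N:wait,E:empty,S:wait,W:empty | queues: N=0 E=0 S=1 W=0
Step 6 [EW]: N:wait,E:empty,S:wait,W:empty | queues: N=0 E=0 S=1 W=0
Step 7 [EW]: N:wait,E:empty,S:wait,W:empty | queues: N=0 E=0 S=1 W=0

N: empty
E: empty
S: 5
W: empty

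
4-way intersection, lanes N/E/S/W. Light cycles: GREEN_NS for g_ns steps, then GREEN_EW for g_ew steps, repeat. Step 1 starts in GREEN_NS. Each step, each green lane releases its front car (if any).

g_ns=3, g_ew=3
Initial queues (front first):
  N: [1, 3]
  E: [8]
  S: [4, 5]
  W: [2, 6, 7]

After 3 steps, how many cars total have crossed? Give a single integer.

Step 1 [NS]: N:car1-GO,E:wait,S:car4-GO,W:wait | queues: N=1 E=1 S=1 W=3
Step 2 [NS]: N:car3-GO,E:wait,S:car5-GO,W:wait | queues: N=0 E=1 S=0 W=3
Step 3 [NS]: N:empty,E:wait,S:empty,W:wait | queues: N=0 E=1 S=0 W=3
Cars crossed by step 3: 4

Answer: 4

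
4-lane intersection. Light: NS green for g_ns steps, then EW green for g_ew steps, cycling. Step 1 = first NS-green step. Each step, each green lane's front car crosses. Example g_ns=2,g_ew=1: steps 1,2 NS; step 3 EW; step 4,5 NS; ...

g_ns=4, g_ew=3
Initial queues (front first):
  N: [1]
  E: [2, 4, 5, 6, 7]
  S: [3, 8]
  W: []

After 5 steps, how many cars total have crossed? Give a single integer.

Step 1 [NS]: N:car1-GO,E:wait,S:car3-GO,W:wait | queues: N=0 E=5 S=1 W=0
Step 2 [NS]: N:empty,E:wait,S:car8-GO,W:wait | queues: N=0 E=5 S=0 W=0
Step 3 [NS]: N:empty,E:wait,S:empty,W:wait | queues: N=0 E=5 S=0 W=0
Step 4 [NS]: N:empty,E:wait,S:empty,W:wait | queues: N=0 E=5 S=0 W=0
Step 5 [EW]: N:wait,E:car2-GO,S:wait,W:empty | queues: N=0 E=4 S=0 W=0
Cars crossed by step 5: 4

Answer: 4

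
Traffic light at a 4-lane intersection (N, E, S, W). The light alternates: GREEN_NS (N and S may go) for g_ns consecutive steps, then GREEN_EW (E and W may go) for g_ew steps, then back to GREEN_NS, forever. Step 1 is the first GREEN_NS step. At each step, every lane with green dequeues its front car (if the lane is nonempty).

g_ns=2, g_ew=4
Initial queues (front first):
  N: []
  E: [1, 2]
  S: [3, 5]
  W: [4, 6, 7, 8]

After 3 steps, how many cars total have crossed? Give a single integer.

Answer: 4

Derivation:
Step 1 [NS]: N:empty,E:wait,S:car3-GO,W:wait | queues: N=0 E=2 S=1 W=4
Step 2 [NS]: N:empty,E:wait,S:car5-GO,W:wait | queues: N=0 E=2 S=0 W=4
Step 3 [EW]: N:wait,E:car1-GO,S:wait,W:car4-GO | queues: N=0 E=1 S=0 W=3
Cars crossed by step 3: 4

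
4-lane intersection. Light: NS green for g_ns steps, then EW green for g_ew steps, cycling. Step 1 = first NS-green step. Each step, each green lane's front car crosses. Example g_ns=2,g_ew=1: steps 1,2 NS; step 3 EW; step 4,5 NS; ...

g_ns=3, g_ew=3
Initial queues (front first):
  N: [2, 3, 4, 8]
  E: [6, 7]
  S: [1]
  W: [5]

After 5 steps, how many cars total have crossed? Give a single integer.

Answer: 7

Derivation:
Step 1 [NS]: N:car2-GO,E:wait,S:car1-GO,W:wait | queues: N=3 E=2 S=0 W=1
Step 2 [NS]: N:car3-GO,E:wait,S:empty,W:wait | queues: N=2 E=2 S=0 W=1
Step 3 [NS]: N:car4-GO,E:wait,S:empty,W:wait | queues: N=1 E=2 S=0 W=1
Step 4 [EW]: N:wait,E:car6-GO,S:wait,W:car5-GO | queues: N=1 E=1 S=0 W=0
Step 5 [EW]: N:wait,E:car7-GO,S:wait,W:empty | queues: N=1 E=0 S=0 W=0
Cars crossed by step 5: 7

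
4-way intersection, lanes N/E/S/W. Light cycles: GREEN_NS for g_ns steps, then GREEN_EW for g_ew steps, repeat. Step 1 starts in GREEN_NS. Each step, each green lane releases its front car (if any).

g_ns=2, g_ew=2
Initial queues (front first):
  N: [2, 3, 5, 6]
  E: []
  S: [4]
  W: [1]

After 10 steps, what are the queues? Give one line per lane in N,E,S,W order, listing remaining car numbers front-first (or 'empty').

Step 1 [NS]: N:car2-GO,E:wait,S:car4-GO,W:wait | queues: N=3 E=0 S=0 W=1
Step 2 [NS]: N:car3-GO,E:wait,S:empty,W:wait | queues: N=2 E=0 S=0 W=1
Step 3 [EW]: N:wait,E:empty,S:wait,W:car1-GO | queues: N=2 E=0 S=0 W=0
Step 4 [EW]: N:wait,E:empty,S:wait,W:empty | queues: N=2 E=0 S=0 W=0
Step 5 [NS]: N:car5-GO,E:wait,S:empty,W:wait | queues: N=1 E=0 S=0 W=0
Step 6 [NS]: N:car6-GO,E:wait,S:empty,W:wait | queues: N=0 E=0 S=0 W=0

N: empty
E: empty
S: empty
W: empty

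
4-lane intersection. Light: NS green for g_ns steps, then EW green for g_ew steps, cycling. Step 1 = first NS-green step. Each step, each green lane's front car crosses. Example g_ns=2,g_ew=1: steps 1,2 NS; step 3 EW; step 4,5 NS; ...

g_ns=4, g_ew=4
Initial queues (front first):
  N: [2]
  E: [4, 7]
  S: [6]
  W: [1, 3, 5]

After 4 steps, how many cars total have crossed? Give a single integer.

Answer: 2

Derivation:
Step 1 [NS]: N:car2-GO,E:wait,S:car6-GO,W:wait | queues: N=0 E=2 S=0 W=3
Step 2 [NS]: N:empty,E:wait,S:empty,W:wait | queues: N=0 E=2 S=0 W=3
Step 3 [NS]: N:empty,E:wait,S:empty,W:wait | queues: N=0 E=2 S=0 W=3
Step 4 [NS]: N:empty,E:wait,S:empty,W:wait | queues: N=0 E=2 S=0 W=3
Cars crossed by step 4: 2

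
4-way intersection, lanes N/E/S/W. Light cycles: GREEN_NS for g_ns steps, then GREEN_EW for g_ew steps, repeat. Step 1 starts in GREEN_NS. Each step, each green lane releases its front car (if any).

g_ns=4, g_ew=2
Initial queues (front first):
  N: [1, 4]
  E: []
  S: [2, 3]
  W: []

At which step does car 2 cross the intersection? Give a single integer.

Step 1 [NS]: N:car1-GO,E:wait,S:car2-GO,W:wait | queues: N=1 E=0 S=1 W=0
Step 2 [NS]: N:car4-GO,E:wait,S:car3-GO,W:wait | queues: N=0 E=0 S=0 W=0
Car 2 crosses at step 1

1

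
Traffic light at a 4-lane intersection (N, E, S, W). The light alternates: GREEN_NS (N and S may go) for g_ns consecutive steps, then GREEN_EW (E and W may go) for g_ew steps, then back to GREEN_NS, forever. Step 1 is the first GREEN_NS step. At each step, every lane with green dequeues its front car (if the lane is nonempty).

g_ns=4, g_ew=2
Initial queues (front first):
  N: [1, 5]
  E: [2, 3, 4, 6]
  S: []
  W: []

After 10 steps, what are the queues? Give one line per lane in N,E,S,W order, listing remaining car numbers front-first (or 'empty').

Step 1 [NS]: N:car1-GO,E:wait,S:empty,W:wait | queues: N=1 E=4 S=0 W=0
Step 2 [NS]: N:car5-GO,E:wait,S:empty,W:wait | queues: N=0 E=4 S=0 W=0
Step 3 [NS]: N:empty,E:wait,S:empty,W:wait | queues: N=0 E=4 S=0 W=0
Step 4 [NS]: N:empty,E:wait,S:empty,W:wait | queues: N=0 E=4 S=0 W=0
Step 5 [EW]: N:wait,E:car2-GO,S:wait,W:empty | queues: N=0 E=3 S=0 W=0
Step 6 [EW]: N:wait,E:car3-GO,S:wait,W:empty | queues: N=0 E=2 S=0 W=0
Step 7 [NS]: N:empty,E:wait,S:empty,W:wait | queues: N=0 E=2 S=0 W=0
Step 8 [NS]: N:empty,E:wait,S:empty,W:wait | queues: N=0 E=2 S=0 W=0
Step 9 [NS]: N:empty,E:wait,S:empty,W:wait | queues: N=0 E=2 S=0 W=0
Step 10 [NS]: N:empty,E:wait,S:empty,W:wait | queues: N=0 E=2 S=0 W=0

N: empty
E: 4 6
S: empty
W: empty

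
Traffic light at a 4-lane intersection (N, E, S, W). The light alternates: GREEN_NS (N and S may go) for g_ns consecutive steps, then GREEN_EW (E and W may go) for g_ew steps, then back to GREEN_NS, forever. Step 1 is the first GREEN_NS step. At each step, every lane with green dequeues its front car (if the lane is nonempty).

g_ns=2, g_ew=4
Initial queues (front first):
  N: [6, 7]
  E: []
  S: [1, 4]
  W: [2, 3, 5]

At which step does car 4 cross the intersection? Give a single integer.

Step 1 [NS]: N:car6-GO,E:wait,S:car1-GO,W:wait | queues: N=1 E=0 S=1 W=3
Step 2 [NS]: N:car7-GO,E:wait,S:car4-GO,W:wait | queues: N=0 E=0 S=0 W=3
Step 3 [EW]: N:wait,E:empty,S:wait,W:car2-GO | queues: N=0 E=0 S=0 W=2
Step 4 [EW]: N:wait,E:empty,S:wait,W:car3-GO | queues: N=0 E=0 S=0 W=1
Step 5 [EW]: N:wait,E:empty,S:wait,W:car5-GO | queues: N=0 E=0 S=0 W=0
Car 4 crosses at step 2

2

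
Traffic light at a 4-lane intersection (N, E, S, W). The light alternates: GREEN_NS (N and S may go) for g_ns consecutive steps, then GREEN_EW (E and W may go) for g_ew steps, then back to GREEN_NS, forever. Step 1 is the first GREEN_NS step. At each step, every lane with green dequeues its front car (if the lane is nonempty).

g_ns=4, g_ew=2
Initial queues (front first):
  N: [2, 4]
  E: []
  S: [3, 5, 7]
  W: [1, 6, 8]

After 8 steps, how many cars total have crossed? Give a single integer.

Answer: 7

Derivation:
Step 1 [NS]: N:car2-GO,E:wait,S:car3-GO,W:wait | queues: N=1 E=0 S=2 W=3
Step 2 [NS]: N:car4-GO,E:wait,S:car5-GO,W:wait | queues: N=0 E=0 S=1 W=3
Step 3 [NS]: N:empty,E:wait,S:car7-GO,W:wait | queues: N=0 E=0 S=0 W=3
Step 4 [NS]: N:empty,E:wait,S:empty,W:wait | queues: N=0 E=0 S=0 W=3
Step 5 [EW]: N:wait,E:empty,S:wait,W:car1-GO | queues: N=0 E=0 S=0 W=2
Step 6 [EW]: N:wait,E:empty,S:wait,W:car6-GO | queues: N=0 E=0 S=0 W=1
Step 7 [NS]: N:empty,E:wait,S:empty,W:wait | queues: N=0 E=0 S=0 W=1
Step 8 [NS]: N:empty,E:wait,S:empty,W:wait | queues: N=0 E=0 S=0 W=1
Cars crossed by step 8: 7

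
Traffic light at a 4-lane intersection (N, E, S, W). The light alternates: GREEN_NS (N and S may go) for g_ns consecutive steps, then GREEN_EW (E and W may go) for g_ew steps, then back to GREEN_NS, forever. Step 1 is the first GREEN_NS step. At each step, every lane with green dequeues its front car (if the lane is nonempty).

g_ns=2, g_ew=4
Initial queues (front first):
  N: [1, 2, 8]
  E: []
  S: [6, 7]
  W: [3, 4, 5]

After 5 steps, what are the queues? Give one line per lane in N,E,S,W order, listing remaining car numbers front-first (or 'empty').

Step 1 [NS]: N:car1-GO,E:wait,S:car6-GO,W:wait | queues: N=2 E=0 S=1 W=3
Step 2 [NS]: N:car2-GO,E:wait,S:car7-GO,W:wait | queues: N=1 E=0 S=0 W=3
Step 3 [EW]: N:wait,E:empty,S:wait,W:car3-GO | queues: N=1 E=0 S=0 W=2
Step 4 [EW]: N:wait,E:empty,S:wait,W:car4-GO | queues: N=1 E=0 S=0 W=1
Step 5 [EW]: N:wait,E:empty,S:wait,W:car5-GO | queues: N=1 E=0 S=0 W=0

N: 8
E: empty
S: empty
W: empty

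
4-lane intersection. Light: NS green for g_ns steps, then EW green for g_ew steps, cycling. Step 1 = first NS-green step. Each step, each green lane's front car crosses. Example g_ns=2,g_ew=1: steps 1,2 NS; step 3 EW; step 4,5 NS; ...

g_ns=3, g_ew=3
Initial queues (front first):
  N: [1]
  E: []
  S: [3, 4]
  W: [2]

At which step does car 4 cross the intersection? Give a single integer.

Step 1 [NS]: N:car1-GO,E:wait,S:car3-GO,W:wait | queues: N=0 E=0 S=1 W=1
Step 2 [NS]: N:empty,E:wait,S:car4-GO,W:wait | queues: N=0 E=0 S=0 W=1
Step 3 [NS]: N:empty,E:wait,S:empty,W:wait | queues: N=0 E=0 S=0 W=1
Step 4 [EW]: N:wait,E:empty,S:wait,W:car2-GO | queues: N=0 E=0 S=0 W=0
Car 4 crosses at step 2

2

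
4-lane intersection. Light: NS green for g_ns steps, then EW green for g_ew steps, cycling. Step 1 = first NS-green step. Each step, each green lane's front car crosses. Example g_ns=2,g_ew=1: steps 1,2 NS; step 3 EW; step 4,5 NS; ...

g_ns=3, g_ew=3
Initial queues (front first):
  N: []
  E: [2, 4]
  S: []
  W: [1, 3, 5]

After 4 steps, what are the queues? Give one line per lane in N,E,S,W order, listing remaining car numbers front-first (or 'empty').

Step 1 [NS]: N:empty,E:wait,S:empty,W:wait | queues: N=0 E=2 S=0 W=3
Step 2 [NS]: N:empty,E:wait,S:empty,W:wait | queues: N=0 E=2 S=0 W=3
Step 3 [NS]: N:empty,E:wait,S:empty,W:wait | queues: N=0 E=2 S=0 W=3
Step 4 [EW]: N:wait,E:car2-GO,S:wait,W:car1-GO | queues: N=0 E=1 S=0 W=2

N: empty
E: 4
S: empty
W: 3 5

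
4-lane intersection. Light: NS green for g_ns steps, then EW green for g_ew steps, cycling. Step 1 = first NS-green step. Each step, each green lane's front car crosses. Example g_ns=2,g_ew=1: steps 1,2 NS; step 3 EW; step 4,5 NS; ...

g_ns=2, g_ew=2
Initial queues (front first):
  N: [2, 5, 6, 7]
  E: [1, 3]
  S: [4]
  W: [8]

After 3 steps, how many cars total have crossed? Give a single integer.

Step 1 [NS]: N:car2-GO,E:wait,S:car4-GO,W:wait | queues: N=3 E=2 S=0 W=1
Step 2 [NS]: N:car5-GO,E:wait,S:empty,W:wait | queues: N=2 E=2 S=0 W=1
Step 3 [EW]: N:wait,E:car1-GO,S:wait,W:car8-GO | queues: N=2 E=1 S=0 W=0
Cars crossed by step 3: 5

Answer: 5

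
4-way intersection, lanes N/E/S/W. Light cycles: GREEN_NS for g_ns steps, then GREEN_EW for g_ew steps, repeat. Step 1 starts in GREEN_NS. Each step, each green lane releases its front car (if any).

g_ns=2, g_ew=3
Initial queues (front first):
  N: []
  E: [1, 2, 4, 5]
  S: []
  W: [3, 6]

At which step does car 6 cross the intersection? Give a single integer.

Step 1 [NS]: N:empty,E:wait,S:empty,W:wait | queues: N=0 E=4 S=0 W=2
Step 2 [NS]: N:empty,E:wait,S:empty,W:wait | queues: N=0 E=4 S=0 W=2
Step 3 [EW]: N:wait,E:car1-GO,S:wait,W:car3-GO | queues: N=0 E=3 S=0 W=1
Step 4 [EW]: N:wait,E:car2-GO,S:wait,W:car6-GO | queues: N=0 E=2 S=0 W=0
Step 5 [EW]: N:wait,E:car4-GO,S:wait,W:empty | queues: N=0 E=1 S=0 W=0
Step 6 [NS]: N:empty,E:wait,S:empty,W:wait | queues: N=0 E=1 S=0 W=0
Step 7 [NS]: N:empty,E:wait,S:empty,W:wait | queues: N=0 E=1 S=0 W=0
Step 8 [EW]: N:wait,E:car5-GO,S:wait,W:empty | queues: N=0 E=0 S=0 W=0
Car 6 crosses at step 4

4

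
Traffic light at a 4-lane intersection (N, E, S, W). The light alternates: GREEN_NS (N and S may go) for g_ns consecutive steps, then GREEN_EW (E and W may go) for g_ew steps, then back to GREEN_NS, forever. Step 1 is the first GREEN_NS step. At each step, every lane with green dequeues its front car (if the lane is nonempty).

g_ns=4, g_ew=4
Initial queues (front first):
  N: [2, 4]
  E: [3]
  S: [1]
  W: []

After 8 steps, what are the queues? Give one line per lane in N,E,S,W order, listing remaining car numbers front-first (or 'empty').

Step 1 [NS]: N:car2-GO,E:wait,S:car1-GO,W:wait | queues: N=1 E=1 S=0 W=0
Step 2 [NS]: N:car4-GO,E:wait,S:empty,W:wait | queues: N=0 E=1 S=0 W=0
Step 3 [NS]: N:empty,E:wait,S:empty,W:wait | queues: N=0 E=1 S=0 W=0
Step 4 [NS]: N:empty,E:wait,S:empty,W:wait | queues: N=0 E=1 S=0 W=0
Step 5 [EW]: N:wait,E:car3-GO,S:wait,W:empty | queues: N=0 E=0 S=0 W=0

N: empty
E: empty
S: empty
W: empty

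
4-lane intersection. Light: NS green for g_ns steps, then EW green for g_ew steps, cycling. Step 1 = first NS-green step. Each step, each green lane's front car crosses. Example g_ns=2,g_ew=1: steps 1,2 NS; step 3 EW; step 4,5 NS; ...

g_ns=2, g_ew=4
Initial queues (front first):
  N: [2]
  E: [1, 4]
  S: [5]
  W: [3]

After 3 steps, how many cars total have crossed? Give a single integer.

Answer: 4

Derivation:
Step 1 [NS]: N:car2-GO,E:wait,S:car5-GO,W:wait | queues: N=0 E=2 S=0 W=1
Step 2 [NS]: N:empty,E:wait,S:empty,W:wait | queues: N=0 E=2 S=0 W=1
Step 3 [EW]: N:wait,E:car1-GO,S:wait,W:car3-GO | queues: N=0 E=1 S=0 W=0
Cars crossed by step 3: 4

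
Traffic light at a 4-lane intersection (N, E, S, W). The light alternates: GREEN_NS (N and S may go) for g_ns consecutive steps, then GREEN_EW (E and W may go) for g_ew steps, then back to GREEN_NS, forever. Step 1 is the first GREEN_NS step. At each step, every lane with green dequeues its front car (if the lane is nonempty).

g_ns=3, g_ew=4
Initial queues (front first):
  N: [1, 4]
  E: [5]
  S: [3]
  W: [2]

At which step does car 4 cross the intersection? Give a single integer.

Step 1 [NS]: N:car1-GO,E:wait,S:car3-GO,W:wait | queues: N=1 E=1 S=0 W=1
Step 2 [NS]: N:car4-GO,E:wait,S:empty,W:wait | queues: N=0 E=1 S=0 W=1
Step 3 [NS]: N:empty,E:wait,S:empty,W:wait | queues: N=0 E=1 S=0 W=1
Step 4 [EW]: N:wait,E:car5-GO,S:wait,W:car2-GO | queues: N=0 E=0 S=0 W=0
Car 4 crosses at step 2

2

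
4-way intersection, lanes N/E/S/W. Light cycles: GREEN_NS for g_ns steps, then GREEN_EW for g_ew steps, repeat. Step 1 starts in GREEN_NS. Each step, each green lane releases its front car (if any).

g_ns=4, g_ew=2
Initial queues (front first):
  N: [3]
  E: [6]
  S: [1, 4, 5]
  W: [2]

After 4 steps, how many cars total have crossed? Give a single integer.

Step 1 [NS]: N:car3-GO,E:wait,S:car1-GO,W:wait | queues: N=0 E=1 S=2 W=1
Step 2 [NS]: N:empty,E:wait,S:car4-GO,W:wait | queues: N=0 E=1 S=1 W=1
Step 3 [NS]: N:empty,E:wait,S:car5-GO,W:wait | queues: N=0 E=1 S=0 W=1
Step 4 [NS]: N:empty,E:wait,S:empty,W:wait | queues: N=0 E=1 S=0 W=1
Cars crossed by step 4: 4

Answer: 4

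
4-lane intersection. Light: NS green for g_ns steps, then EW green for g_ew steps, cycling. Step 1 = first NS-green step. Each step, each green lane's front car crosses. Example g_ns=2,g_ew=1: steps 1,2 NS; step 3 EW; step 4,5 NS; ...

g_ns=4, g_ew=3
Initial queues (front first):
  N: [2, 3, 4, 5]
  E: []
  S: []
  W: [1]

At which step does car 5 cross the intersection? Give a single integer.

Step 1 [NS]: N:car2-GO,E:wait,S:empty,W:wait | queues: N=3 E=0 S=0 W=1
Step 2 [NS]: N:car3-GO,E:wait,S:empty,W:wait | queues: N=2 E=0 S=0 W=1
Step 3 [NS]: N:car4-GO,E:wait,S:empty,W:wait | queues: N=1 E=0 S=0 W=1
Step 4 [NS]: N:car5-GO,E:wait,S:empty,W:wait | queues: N=0 E=0 S=0 W=1
Step 5 [EW]: N:wait,E:empty,S:wait,W:car1-GO | queues: N=0 E=0 S=0 W=0
Car 5 crosses at step 4

4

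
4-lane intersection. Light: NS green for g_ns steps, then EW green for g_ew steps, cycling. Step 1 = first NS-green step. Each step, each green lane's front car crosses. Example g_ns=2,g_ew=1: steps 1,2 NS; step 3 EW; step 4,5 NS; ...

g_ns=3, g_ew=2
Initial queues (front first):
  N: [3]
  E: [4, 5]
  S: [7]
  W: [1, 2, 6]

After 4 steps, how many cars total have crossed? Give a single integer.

Answer: 4

Derivation:
Step 1 [NS]: N:car3-GO,E:wait,S:car7-GO,W:wait | queues: N=0 E=2 S=0 W=3
Step 2 [NS]: N:empty,E:wait,S:empty,W:wait | queues: N=0 E=2 S=0 W=3
Step 3 [NS]: N:empty,E:wait,S:empty,W:wait | queues: N=0 E=2 S=0 W=3
Step 4 [EW]: N:wait,E:car4-GO,S:wait,W:car1-GO | queues: N=0 E=1 S=0 W=2
Cars crossed by step 4: 4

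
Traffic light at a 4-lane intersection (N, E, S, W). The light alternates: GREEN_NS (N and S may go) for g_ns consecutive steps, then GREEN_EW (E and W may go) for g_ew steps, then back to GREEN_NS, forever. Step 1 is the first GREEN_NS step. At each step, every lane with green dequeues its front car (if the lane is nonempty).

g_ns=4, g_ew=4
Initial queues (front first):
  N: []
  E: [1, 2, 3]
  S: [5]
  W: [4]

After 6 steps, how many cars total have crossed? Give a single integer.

Step 1 [NS]: N:empty,E:wait,S:car5-GO,W:wait | queues: N=0 E=3 S=0 W=1
Step 2 [NS]: N:empty,E:wait,S:empty,W:wait | queues: N=0 E=3 S=0 W=1
Step 3 [NS]: N:empty,E:wait,S:empty,W:wait | queues: N=0 E=3 S=0 W=1
Step 4 [NS]: N:empty,E:wait,S:empty,W:wait | queues: N=0 E=3 S=0 W=1
Step 5 [EW]: N:wait,E:car1-GO,S:wait,W:car4-GO | queues: N=0 E=2 S=0 W=0
Step 6 [EW]: N:wait,E:car2-GO,S:wait,W:empty | queues: N=0 E=1 S=0 W=0
Cars crossed by step 6: 4

Answer: 4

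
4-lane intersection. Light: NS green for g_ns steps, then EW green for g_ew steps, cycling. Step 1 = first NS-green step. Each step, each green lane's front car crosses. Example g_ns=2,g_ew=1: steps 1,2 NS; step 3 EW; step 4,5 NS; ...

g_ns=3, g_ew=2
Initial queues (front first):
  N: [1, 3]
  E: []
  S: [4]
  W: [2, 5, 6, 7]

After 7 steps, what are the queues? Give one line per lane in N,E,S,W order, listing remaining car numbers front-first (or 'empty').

Step 1 [NS]: N:car1-GO,E:wait,S:car4-GO,W:wait | queues: N=1 E=0 S=0 W=4
Step 2 [NS]: N:car3-GO,E:wait,S:empty,W:wait | queues: N=0 E=0 S=0 W=4
Step 3 [NS]: N:empty,E:wait,S:empty,W:wait | queues: N=0 E=0 S=0 W=4
Step 4 [EW]: N:wait,E:empty,S:wait,W:car2-GO | queues: N=0 E=0 S=0 W=3
Step 5 [EW]: N:wait,E:empty,S:wait,W:car5-GO | queues: N=0 E=0 S=0 W=2
Step 6 [NS]: N:empty,E:wait,S:empty,W:wait | queues: N=0 E=0 S=0 W=2
Step 7 [NS]: N:empty,E:wait,S:empty,W:wait | queues: N=0 E=0 S=0 W=2

N: empty
E: empty
S: empty
W: 6 7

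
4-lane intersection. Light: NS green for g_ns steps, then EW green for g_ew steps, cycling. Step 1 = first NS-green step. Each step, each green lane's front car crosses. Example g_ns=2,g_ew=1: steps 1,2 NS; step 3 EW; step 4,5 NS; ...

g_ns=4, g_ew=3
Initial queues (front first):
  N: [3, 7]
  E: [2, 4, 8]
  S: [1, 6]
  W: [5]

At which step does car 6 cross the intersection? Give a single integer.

Step 1 [NS]: N:car3-GO,E:wait,S:car1-GO,W:wait | queues: N=1 E=3 S=1 W=1
Step 2 [NS]: N:car7-GO,E:wait,S:car6-GO,W:wait | queues: N=0 E=3 S=0 W=1
Step 3 [NS]: N:empty,E:wait,S:empty,W:wait | queues: N=0 E=3 S=0 W=1
Step 4 [NS]: N:empty,E:wait,S:empty,W:wait | queues: N=0 E=3 S=0 W=1
Step 5 [EW]: N:wait,E:car2-GO,S:wait,W:car5-GO | queues: N=0 E=2 S=0 W=0
Step 6 [EW]: N:wait,E:car4-GO,S:wait,W:empty | queues: N=0 E=1 S=0 W=0
Step 7 [EW]: N:wait,E:car8-GO,S:wait,W:empty | queues: N=0 E=0 S=0 W=0
Car 6 crosses at step 2

2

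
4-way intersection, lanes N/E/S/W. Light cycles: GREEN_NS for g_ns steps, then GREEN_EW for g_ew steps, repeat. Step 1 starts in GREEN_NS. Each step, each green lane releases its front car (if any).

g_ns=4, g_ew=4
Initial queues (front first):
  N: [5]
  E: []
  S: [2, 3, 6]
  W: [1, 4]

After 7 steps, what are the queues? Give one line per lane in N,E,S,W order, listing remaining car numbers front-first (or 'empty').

Step 1 [NS]: N:car5-GO,E:wait,S:car2-GO,W:wait | queues: N=0 E=0 S=2 W=2
Step 2 [NS]: N:empty,E:wait,S:car3-GO,W:wait | queues: N=0 E=0 S=1 W=2
Step 3 [NS]: N:empty,E:wait,S:car6-GO,W:wait | queues: N=0 E=0 S=0 W=2
Step 4 [NS]: N:empty,E:wait,S:empty,W:wait | queues: N=0 E=0 S=0 W=2
Step 5 [EW]: N:wait,E:empty,S:wait,W:car1-GO | queues: N=0 E=0 S=0 W=1
Step 6 [EW]: N:wait,E:empty,S:wait,W:car4-GO | queues: N=0 E=0 S=0 W=0

N: empty
E: empty
S: empty
W: empty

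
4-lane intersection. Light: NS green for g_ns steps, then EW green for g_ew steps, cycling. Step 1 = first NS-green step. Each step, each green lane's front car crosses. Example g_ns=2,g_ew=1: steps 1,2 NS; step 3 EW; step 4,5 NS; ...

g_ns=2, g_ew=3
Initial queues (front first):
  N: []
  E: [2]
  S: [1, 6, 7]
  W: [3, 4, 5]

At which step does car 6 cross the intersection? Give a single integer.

Step 1 [NS]: N:empty,E:wait,S:car1-GO,W:wait | queues: N=0 E=1 S=2 W=3
Step 2 [NS]: N:empty,E:wait,S:car6-GO,W:wait | queues: N=0 E=1 S=1 W=3
Step 3 [EW]: N:wait,E:car2-GO,S:wait,W:car3-GO | queues: N=0 E=0 S=1 W=2
Step 4 [EW]: N:wait,E:empty,S:wait,W:car4-GO | queues: N=0 E=0 S=1 W=1
Step 5 [EW]: N:wait,E:empty,S:wait,W:car5-GO | queues: N=0 E=0 S=1 W=0
Step 6 [NS]: N:empty,E:wait,S:car7-GO,W:wait | queues: N=0 E=0 S=0 W=0
Car 6 crosses at step 2

2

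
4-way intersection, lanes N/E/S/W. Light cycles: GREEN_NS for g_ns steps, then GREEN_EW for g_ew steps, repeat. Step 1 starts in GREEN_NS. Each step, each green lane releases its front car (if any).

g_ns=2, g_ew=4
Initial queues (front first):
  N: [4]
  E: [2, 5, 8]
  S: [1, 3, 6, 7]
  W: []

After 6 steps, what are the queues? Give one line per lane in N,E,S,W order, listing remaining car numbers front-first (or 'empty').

Step 1 [NS]: N:car4-GO,E:wait,S:car1-GO,W:wait | queues: N=0 E=3 S=3 W=0
Step 2 [NS]: N:empty,E:wait,S:car3-GO,W:wait | queues: N=0 E=3 S=2 W=0
Step 3 [EW]: N:wait,E:car2-GO,S:wait,W:empty | queues: N=0 E=2 S=2 W=0
Step 4 [EW]: N:wait,E:car5-GO,S:wait,W:empty | queues: N=0 E=1 S=2 W=0
Step 5 [EW]: N:wait,E:car8-GO,S:wait,W:empty | queues: N=0 E=0 S=2 W=0
Step 6 [EW]: N:wait,E:empty,S:wait,W:empty | queues: N=0 E=0 S=2 W=0

N: empty
E: empty
S: 6 7
W: empty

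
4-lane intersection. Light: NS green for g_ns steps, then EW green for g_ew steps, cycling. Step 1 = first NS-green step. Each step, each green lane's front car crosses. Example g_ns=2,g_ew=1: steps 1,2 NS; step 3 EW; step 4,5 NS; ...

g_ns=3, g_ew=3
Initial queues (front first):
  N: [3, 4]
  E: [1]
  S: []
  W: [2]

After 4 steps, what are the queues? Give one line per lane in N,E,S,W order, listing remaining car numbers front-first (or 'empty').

Step 1 [NS]: N:car3-GO,E:wait,S:empty,W:wait | queues: N=1 E=1 S=0 W=1
Step 2 [NS]: N:car4-GO,E:wait,S:empty,W:wait | queues: N=0 E=1 S=0 W=1
Step 3 [NS]: N:empty,E:wait,S:empty,W:wait | queues: N=0 E=1 S=0 W=1
Step 4 [EW]: N:wait,E:car1-GO,S:wait,W:car2-GO | queues: N=0 E=0 S=0 W=0

N: empty
E: empty
S: empty
W: empty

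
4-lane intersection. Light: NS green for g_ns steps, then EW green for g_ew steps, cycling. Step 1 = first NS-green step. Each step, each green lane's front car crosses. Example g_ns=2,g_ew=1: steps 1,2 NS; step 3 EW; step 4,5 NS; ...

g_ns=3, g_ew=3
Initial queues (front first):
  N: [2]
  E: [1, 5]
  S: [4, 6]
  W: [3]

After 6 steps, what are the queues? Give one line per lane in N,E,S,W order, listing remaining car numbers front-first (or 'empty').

Step 1 [NS]: N:car2-GO,E:wait,S:car4-GO,W:wait | queues: N=0 E=2 S=1 W=1
Step 2 [NS]: N:empty,E:wait,S:car6-GO,W:wait | queues: N=0 E=2 S=0 W=1
Step 3 [NS]: N:empty,E:wait,S:empty,W:wait | queues: N=0 E=2 S=0 W=1
Step 4 [EW]: N:wait,E:car1-GO,S:wait,W:car3-GO | queues: N=0 E=1 S=0 W=0
Step 5 [EW]: N:wait,E:car5-GO,S:wait,W:empty | queues: N=0 E=0 S=0 W=0

N: empty
E: empty
S: empty
W: empty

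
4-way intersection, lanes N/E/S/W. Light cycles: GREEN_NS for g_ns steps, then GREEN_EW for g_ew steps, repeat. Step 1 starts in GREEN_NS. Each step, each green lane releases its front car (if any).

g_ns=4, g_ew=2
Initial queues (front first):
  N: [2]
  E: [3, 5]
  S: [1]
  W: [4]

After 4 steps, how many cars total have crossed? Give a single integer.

Step 1 [NS]: N:car2-GO,E:wait,S:car1-GO,W:wait | queues: N=0 E=2 S=0 W=1
Step 2 [NS]: N:empty,E:wait,S:empty,W:wait | queues: N=0 E=2 S=0 W=1
Step 3 [NS]: N:empty,E:wait,S:empty,W:wait | queues: N=0 E=2 S=0 W=1
Step 4 [NS]: N:empty,E:wait,S:empty,W:wait | queues: N=0 E=2 S=0 W=1
Cars crossed by step 4: 2

Answer: 2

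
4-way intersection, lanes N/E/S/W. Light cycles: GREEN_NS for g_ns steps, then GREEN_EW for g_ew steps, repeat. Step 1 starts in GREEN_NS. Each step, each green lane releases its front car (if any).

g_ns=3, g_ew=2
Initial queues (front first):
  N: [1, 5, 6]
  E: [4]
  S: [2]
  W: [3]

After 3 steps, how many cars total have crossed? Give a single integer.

Step 1 [NS]: N:car1-GO,E:wait,S:car2-GO,W:wait | queues: N=2 E=1 S=0 W=1
Step 2 [NS]: N:car5-GO,E:wait,S:empty,W:wait | queues: N=1 E=1 S=0 W=1
Step 3 [NS]: N:car6-GO,E:wait,S:empty,W:wait | queues: N=0 E=1 S=0 W=1
Cars crossed by step 3: 4

Answer: 4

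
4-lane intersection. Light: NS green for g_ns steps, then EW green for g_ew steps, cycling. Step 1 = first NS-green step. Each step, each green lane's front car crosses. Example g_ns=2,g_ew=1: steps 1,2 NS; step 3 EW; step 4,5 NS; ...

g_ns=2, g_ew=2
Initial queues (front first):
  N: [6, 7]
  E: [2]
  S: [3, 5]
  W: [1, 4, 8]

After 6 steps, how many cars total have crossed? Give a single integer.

Step 1 [NS]: N:car6-GO,E:wait,S:car3-GO,W:wait | queues: N=1 E=1 S=1 W=3
Step 2 [NS]: N:car7-GO,E:wait,S:car5-GO,W:wait | queues: N=0 E=1 S=0 W=3
Step 3 [EW]: N:wait,E:car2-GO,S:wait,W:car1-GO | queues: N=0 E=0 S=0 W=2
Step 4 [EW]: N:wait,E:empty,S:wait,W:car4-GO | queues: N=0 E=0 S=0 W=1
Step 5 [NS]: N:empty,E:wait,S:empty,W:wait | queues: N=0 E=0 S=0 W=1
Step 6 [NS]: N:empty,E:wait,S:empty,W:wait | queues: N=0 E=0 S=0 W=1
Cars crossed by step 6: 7

Answer: 7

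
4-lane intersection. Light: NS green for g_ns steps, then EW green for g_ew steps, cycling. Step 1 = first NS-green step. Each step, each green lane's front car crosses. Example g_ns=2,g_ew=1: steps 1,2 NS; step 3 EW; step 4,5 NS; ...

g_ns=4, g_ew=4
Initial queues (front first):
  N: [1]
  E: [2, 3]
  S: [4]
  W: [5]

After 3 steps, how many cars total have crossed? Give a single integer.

Step 1 [NS]: N:car1-GO,E:wait,S:car4-GO,W:wait | queues: N=0 E=2 S=0 W=1
Step 2 [NS]: N:empty,E:wait,S:empty,W:wait | queues: N=0 E=2 S=0 W=1
Step 3 [NS]: N:empty,E:wait,S:empty,W:wait | queues: N=0 E=2 S=0 W=1
Cars crossed by step 3: 2

Answer: 2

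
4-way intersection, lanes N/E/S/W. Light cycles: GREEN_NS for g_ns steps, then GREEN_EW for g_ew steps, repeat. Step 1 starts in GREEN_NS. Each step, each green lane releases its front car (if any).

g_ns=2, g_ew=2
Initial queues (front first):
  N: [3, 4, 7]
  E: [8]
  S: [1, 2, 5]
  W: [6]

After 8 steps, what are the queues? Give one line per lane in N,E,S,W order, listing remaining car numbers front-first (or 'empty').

Step 1 [NS]: N:car3-GO,E:wait,S:car1-GO,W:wait | queues: N=2 E=1 S=2 W=1
Step 2 [NS]: N:car4-GO,E:wait,S:car2-GO,W:wait | queues: N=1 E=1 S=1 W=1
Step 3 [EW]: N:wait,E:car8-GO,S:wait,W:car6-GO | queues: N=1 E=0 S=1 W=0
Step 4 [EW]: N:wait,E:empty,S:wait,W:empty | queues: N=1 E=0 S=1 W=0
Step 5 [NS]: N:car7-GO,E:wait,S:car5-GO,W:wait | queues: N=0 E=0 S=0 W=0

N: empty
E: empty
S: empty
W: empty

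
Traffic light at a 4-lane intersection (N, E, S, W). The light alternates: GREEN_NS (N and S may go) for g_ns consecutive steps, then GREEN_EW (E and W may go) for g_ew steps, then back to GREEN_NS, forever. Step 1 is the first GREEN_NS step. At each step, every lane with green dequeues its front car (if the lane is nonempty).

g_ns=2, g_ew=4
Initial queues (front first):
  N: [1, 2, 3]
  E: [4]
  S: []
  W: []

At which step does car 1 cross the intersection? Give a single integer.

Step 1 [NS]: N:car1-GO,E:wait,S:empty,W:wait | queues: N=2 E=1 S=0 W=0
Step 2 [NS]: N:car2-GO,E:wait,S:empty,W:wait | queues: N=1 E=1 S=0 W=0
Step 3 [EW]: N:wait,E:car4-GO,S:wait,W:empty | queues: N=1 E=0 S=0 W=0
Step 4 [EW]: N:wait,E:empty,S:wait,W:empty | queues: N=1 E=0 S=0 W=0
Step 5 [EW]: N:wait,E:empty,S:wait,W:empty | queues: N=1 E=0 S=0 W=0
Step 6 [EW]: N:wait,E:empty,S:wait,W:empty | queues: N=1 E=0 S=0 W=0
Step 7 [NS]: N:car3-GO,E:wait,S:empty,W:wait | queues: N=0 E=0 S=0 W=0
Car 1 crosses at step 1

1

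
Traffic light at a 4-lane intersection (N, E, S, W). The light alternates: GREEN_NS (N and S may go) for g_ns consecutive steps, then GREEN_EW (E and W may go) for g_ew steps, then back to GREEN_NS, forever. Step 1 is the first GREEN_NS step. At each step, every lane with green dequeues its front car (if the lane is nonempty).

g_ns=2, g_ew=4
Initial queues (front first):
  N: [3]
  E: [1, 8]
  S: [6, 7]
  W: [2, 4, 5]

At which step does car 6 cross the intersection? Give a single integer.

Step 1 [NS]: N:car3-GO,E:wait,S:car6-GO,W:wait | queues: N=0 E=2 S=1 W=3
Step 2 [NS]: N:empty,E:wait,S:car7-GO,W:wait | queues: N=0 E=2 S=0 W=3
Step 3 [EW]: N:wait,E:car1-GO,S:wait,W:car2-GO | queues: N=0 E=1 S=0 W=2
Step 4 [EW]: N:wait,E:car8-GO,S:wait,W:car4-GO | queues: N=0 E=0 S=0 W=1
Step 5 [EW]: N:wait,E:empty,S:wait,W:car5-GO | queues: N=0 E=0 S=0 W=0
Car 6 crosses at step 1

1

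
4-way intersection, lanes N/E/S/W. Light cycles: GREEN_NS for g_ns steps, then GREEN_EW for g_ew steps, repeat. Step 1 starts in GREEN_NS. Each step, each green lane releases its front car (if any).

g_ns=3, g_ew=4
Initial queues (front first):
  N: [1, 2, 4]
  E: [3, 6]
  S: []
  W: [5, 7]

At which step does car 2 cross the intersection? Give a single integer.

Step 1 [NS]: N:car1-GO,E:wait,S:empty,W:wait | queues: N=2 E=2 S=0 W=2
Step 2 [NS]: N:car2-GO,E:wait,S:empty,W:wait | queues: N=1 E=2 S=0 W=2
Step 3 [NS]: N:car4-GO,E:wait,S:empty,W:wait | queues: N=0 E=2 S=0 W=2
Step 4 [EW]: N:wait,E:car3-GO,S:wait,W:car5-GO | queues: N=0 E=1 S=0 W=1
Step 5 [EW]: N:wait,E:car6-GO,S:wait,W:car7-GO | queues: N=0 E=0 S=0 W=0
Car 2 crosses at step 2

2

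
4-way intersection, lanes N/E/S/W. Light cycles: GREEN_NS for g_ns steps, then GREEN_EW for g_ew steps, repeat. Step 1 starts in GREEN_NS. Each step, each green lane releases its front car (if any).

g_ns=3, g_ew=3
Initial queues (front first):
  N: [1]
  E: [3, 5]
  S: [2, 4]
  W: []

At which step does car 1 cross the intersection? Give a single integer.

Step 1 [NS]: N:car1-GO,E:wait,S:car2-GO,W:wait | queues: N=0 E=2 S=1 W=0
Step 2 [NS]: N:empty,E:wait,S:car4-GO,W:wait | queues: N=0 E=2 S=0 W=0
Step 3 [NS]: N:empty,E:wait,S:empty,W:wait | queues: N=0 E=2 S=0 W=0
Step 4 [EW]: N:wait,E:car3-GO,S:wait,W:empty | queues: N=0 E=1 S=0 W=0
Step 5 [EW]: N:wait,E:car5-GO,S:wait,W:empty | queues: N=0 E=0 S=0 W=0
Car 1 crosses at step 1

1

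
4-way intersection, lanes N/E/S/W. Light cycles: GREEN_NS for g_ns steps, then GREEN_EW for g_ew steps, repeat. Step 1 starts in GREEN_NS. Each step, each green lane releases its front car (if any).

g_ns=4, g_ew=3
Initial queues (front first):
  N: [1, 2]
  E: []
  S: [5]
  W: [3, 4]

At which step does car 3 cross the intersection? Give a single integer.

Step 1 [NS]: N:car1-GO,E:wait,S:car5-GO,W:wait | queues: N=1 E=0 S=0 W=2
Step 2 [NS]: N:car2-GO,E:wait,S:empty,W:wait | queues: N=0 E=0 S=0 W=2
Step 3 [NS]: N:empty,E:wait,S:empty,W:wait | queues: N=0 E=0 S=0 W=2
Step 4 [NS]: N:empty,E:wait,S:empty,W:wait | queues: N=0 E=0 S=0 W=2
Step 5 [EW]: N:wait,E:empty,S:wait,W:car3-GO | queues: N=0 E=0 S=0 W=1
Step 6 [EW]: N:wait,E:empty,S:wait,W:car4-GO | queues: N=0 E=0 S=0 W=0
Car 3 crosses at step 5

5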